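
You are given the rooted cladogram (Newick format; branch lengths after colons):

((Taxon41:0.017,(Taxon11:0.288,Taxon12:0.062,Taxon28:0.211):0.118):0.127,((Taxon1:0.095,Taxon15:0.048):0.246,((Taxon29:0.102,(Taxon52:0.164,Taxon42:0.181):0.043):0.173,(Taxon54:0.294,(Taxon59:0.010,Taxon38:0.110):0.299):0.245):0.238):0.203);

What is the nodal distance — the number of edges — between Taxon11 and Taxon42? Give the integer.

8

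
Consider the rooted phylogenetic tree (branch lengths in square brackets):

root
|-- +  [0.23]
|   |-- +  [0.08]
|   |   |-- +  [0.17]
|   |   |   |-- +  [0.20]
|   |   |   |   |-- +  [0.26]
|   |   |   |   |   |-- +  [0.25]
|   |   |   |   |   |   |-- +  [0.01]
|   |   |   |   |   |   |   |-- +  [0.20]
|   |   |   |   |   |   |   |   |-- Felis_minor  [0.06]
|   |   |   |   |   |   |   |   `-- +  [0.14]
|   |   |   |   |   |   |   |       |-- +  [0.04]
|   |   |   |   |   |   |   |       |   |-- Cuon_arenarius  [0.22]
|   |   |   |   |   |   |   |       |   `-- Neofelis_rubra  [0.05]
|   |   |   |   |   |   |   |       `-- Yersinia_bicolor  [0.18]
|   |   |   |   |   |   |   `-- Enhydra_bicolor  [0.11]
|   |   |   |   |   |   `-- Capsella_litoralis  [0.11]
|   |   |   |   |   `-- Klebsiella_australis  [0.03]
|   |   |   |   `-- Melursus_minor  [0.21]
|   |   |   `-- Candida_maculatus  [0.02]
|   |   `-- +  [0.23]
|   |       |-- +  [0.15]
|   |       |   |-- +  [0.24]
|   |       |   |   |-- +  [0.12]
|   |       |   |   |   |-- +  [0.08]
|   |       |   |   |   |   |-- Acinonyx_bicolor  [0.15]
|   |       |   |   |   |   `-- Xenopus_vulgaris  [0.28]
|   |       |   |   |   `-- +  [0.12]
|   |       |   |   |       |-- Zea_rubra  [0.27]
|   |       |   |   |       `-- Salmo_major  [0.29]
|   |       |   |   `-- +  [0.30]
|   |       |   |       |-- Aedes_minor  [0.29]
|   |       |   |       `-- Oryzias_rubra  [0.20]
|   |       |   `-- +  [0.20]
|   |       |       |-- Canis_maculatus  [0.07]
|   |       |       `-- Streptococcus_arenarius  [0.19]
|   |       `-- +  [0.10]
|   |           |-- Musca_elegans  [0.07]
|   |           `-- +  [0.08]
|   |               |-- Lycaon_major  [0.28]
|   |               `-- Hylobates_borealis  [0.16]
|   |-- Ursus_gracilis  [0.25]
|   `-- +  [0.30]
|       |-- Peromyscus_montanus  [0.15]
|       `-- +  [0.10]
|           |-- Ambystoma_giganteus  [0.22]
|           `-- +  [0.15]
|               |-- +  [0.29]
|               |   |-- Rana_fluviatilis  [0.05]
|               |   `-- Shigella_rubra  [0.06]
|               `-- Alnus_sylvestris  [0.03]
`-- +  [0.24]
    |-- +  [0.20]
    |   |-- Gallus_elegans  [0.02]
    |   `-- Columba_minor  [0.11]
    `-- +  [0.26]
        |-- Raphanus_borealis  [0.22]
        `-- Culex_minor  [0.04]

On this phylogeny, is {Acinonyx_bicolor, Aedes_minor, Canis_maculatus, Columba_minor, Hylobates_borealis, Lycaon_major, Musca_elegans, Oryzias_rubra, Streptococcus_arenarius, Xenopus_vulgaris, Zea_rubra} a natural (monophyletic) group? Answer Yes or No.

No

The MRCA of the listed taxa is the root, so the smallest clade containing them is the whole tree.
That clade also contains Alnus_sylvestris, Ambystoma_giganteus, Candida_maculatus, Capsella_litoralis, Culex_minor, Cuon_arenarius, Enhydra_bicolor, Felis_minor, Gallus_elegans, Klebsiella_australis, Melursus_minor, Neofelis_rubra, Peromyscus_montanus, Rana_fluviatilis, Raphanus_borealis, Salmo_major, Shigella_rubra, Ursus_gracilis, Yersinia_bicolor, which are not in the proposed group, so the group is not monophyletic.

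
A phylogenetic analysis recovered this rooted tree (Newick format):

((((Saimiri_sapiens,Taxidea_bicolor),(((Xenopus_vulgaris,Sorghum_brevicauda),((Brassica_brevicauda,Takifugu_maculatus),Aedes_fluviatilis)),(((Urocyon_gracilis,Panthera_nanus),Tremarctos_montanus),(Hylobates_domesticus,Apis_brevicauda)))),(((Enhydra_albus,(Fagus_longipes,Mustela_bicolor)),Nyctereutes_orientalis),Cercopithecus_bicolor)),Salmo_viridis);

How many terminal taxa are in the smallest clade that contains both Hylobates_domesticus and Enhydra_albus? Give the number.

The MRCA of Hylobates_domesticus and Enhydra_albus is the node subtending (((Saimiri_sapiens,Taxidea_bicolor),(((Xenopus_vulgaris,Sorghum_brevicauda),((Brassica_brevicauda,Takifugu_maculatus),Aedes_fluviatilis)),(((Urocyon_gracilis,Panthera_nanus),Tremarctos_montanus),(Hylobates_domesticus,Apis_brevicauda)))),(((Enhydra_albus,(Fagus_longipes,Mustela_bicolor)),Nyctereutes_orientalis),Cercopithecus_bicolor)).
That clade contains 17 terminal taxa: Aedes_fluviatilis, Apis_brevicauda, Brassica_brevicauda, Cercopithecus_bicolor, Enhydra_albus, Fagus_longipes, Hylobates_domesticus, Mustela_bicolor, Nyctereutes_orientalis, Panthera_nanus, Saimiri_sapiens, Sorghum_brevicauda, Takifugu_maculatus, Taxidea_bicolor, Tremarctos_montanus, Urocyon_gracilis, Xenopus_vulgaris.

17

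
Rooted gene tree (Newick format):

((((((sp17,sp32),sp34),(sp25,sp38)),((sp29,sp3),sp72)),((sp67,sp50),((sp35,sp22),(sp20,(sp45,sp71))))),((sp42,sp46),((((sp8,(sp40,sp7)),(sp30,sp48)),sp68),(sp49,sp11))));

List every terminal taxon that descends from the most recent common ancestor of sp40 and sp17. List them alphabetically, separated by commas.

Tracing sp40: it sits inside (sp40,sp7).
Tracing sp17: it sits inside (sp17,sp32).
The smallest clade enclosing both is the whole tree (their MRCA is the root), so the answer is all 25 tips in alphabetical order.

sp11, sp17, sp20, sp22, sp25, sp29, sp3, sp30, sp32, sp34, sp35, sp38, sp40, sp42, sp45, sp46, sp48, sp49, sp50, sp67, sp68, sp7, sp71, sp72, sp8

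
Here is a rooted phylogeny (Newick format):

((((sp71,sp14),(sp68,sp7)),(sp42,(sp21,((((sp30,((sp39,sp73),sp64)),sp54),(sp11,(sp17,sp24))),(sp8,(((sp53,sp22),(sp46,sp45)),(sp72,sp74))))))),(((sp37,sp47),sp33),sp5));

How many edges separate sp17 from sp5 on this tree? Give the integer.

10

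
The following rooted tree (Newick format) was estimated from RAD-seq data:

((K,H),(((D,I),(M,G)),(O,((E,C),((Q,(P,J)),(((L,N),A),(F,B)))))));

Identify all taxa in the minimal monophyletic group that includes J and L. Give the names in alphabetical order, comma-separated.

Tracing J: it sits inside (P,J).
Tracing L: it sits inside (L,N).
The smallest clade enclosing both is ((Q,(P,J)),(((L,N),A),(F,B))); the answer is its 8 terminal taxa in alphabetical order.

A, B, F, J, L, N, P, Q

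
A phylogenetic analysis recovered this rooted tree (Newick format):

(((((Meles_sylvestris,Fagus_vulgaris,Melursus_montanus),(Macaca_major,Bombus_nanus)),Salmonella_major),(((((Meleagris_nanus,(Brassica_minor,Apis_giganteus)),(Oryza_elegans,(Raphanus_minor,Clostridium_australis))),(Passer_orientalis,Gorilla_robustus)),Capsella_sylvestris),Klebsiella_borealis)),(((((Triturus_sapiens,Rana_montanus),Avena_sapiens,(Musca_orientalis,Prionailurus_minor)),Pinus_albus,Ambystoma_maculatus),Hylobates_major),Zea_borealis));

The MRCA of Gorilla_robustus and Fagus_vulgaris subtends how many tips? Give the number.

The MRCA of Gorilla_robustus and Fagus_vulgaris is the node subtending ((((Meles_sylvestris,Fagus_vulgaris,Melursus_montanus),(Macaca_major,Bombus_nanus)),Salmonella_major),(((((Meleagris_nanus,(Brassica_minor,Apis_giganteus)),(Oryza_elegans,(Raphanus_minor,Clostridium_australis))),(Passer_orientalis,Gorilla_robustus)),Capsella_sylvestris),Klebsiella_borealis)).
That clade contains 16 terminal taxa: Apis_giganteus, Bombus_nanus, Brassica_minor, Capsella_sylvestris, Clostridium_australis, Fagus_vulgaris, Gorilla_robustus, Klebsiella_borealis, Macaca_major, Meleagris_nanus, Meles_sylvestris, Melursus_montanus, Oryza_elegans, Passer_orientalis, Raphanus_minor, Salmonella_major.

16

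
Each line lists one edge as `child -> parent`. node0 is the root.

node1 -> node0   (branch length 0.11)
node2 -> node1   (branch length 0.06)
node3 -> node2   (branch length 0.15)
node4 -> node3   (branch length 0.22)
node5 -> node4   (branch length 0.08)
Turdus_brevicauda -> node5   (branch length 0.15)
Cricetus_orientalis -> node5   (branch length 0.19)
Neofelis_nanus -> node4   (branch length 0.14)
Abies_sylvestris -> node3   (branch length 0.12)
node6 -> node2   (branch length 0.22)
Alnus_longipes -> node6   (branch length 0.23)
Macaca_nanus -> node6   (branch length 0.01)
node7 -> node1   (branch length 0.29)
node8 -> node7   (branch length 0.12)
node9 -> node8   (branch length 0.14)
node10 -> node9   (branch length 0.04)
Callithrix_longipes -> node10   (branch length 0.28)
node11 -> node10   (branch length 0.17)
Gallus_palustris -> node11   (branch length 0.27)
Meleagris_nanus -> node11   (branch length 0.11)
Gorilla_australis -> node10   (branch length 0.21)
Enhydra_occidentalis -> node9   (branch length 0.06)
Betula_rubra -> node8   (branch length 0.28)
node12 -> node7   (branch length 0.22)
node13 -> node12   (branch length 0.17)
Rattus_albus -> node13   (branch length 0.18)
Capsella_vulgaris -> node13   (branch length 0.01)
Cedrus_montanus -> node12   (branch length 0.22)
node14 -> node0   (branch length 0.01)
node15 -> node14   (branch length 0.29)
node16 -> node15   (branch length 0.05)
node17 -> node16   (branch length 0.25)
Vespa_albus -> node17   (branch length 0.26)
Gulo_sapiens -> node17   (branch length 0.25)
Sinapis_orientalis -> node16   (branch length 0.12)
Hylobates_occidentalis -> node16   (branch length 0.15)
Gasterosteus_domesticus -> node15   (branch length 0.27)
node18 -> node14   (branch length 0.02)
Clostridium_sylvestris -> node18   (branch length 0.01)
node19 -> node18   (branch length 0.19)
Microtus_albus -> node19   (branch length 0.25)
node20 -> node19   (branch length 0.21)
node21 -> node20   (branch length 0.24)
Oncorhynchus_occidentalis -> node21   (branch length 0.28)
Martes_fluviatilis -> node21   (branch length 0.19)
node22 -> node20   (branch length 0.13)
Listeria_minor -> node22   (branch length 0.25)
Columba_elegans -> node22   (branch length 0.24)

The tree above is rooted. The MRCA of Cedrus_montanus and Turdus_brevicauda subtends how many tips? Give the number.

The MRCA of Cedrus_montanus and Turdus_brevicauda is the node subtending (((((Turdus_brevicauda,Cricetus_orientalis),Neofelis_nanus),Abies_sylvestris),(Alnus_longipes,Macaca_nanus)),((((Callithrix_longipes,(Gallus_palustris,Meleagris_nanus),Gorilla_australis),Enhydra_occidentalis),Betula_rubra),((Rattus_albus,Capsella_vulgaris),Cedrus_montanus))).
That clade contains 15 terminal taxa: Abies_sylvestris, Alnus_longipes, Betula_rubra, Callithrix_longipes, Capsella_vulgaris, Cedrus_montanus, Cricetus_orientalis, Enhydra_occidentalis, Gallus_palustris, Gorilla_australis, Macaca_nanus, Meleagris_nanus, Neofelis_nanus, Rattus_albus, Turdus_brevicauda.

15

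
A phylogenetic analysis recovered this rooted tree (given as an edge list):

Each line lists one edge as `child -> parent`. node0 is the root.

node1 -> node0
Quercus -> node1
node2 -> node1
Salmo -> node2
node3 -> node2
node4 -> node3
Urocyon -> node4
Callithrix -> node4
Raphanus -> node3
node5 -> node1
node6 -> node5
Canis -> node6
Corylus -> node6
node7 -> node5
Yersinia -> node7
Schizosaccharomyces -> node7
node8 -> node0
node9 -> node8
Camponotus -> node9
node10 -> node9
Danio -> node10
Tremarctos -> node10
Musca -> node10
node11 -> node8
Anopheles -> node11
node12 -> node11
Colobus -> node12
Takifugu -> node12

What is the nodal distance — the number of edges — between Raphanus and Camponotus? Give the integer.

7

The MRCA of Raphanus and Camponotus is the root of the tree.
From Raphanus up to that node: 4 branches. From Camponotus up to the same node: 3 branches. Total: 4 + 3 = 7.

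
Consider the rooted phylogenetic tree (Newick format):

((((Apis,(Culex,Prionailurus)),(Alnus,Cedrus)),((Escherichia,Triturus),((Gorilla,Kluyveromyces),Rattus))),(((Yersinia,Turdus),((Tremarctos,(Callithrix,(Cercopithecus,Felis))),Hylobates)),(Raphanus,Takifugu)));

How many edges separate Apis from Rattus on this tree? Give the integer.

The MRCA of Apis and Rattus is the node subtending (((Apis,(Culex,Prionailurus)),(Alnus,Cedrus)),((Escherichia,Triturus),((Gorilla,Kluyveromyces),Rattus))).
From Apis up to that node: 3 branches. From Rattus up to the same node: 3 branches. Total: 3 + 3 = 6.

6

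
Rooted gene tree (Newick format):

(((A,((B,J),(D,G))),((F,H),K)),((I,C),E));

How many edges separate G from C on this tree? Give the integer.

The MRCA of G and C is the root of the tree.
From G up to that node: 5 branches. From C up to the same node: 3 branches. Total: 5 + 3 = 8.

8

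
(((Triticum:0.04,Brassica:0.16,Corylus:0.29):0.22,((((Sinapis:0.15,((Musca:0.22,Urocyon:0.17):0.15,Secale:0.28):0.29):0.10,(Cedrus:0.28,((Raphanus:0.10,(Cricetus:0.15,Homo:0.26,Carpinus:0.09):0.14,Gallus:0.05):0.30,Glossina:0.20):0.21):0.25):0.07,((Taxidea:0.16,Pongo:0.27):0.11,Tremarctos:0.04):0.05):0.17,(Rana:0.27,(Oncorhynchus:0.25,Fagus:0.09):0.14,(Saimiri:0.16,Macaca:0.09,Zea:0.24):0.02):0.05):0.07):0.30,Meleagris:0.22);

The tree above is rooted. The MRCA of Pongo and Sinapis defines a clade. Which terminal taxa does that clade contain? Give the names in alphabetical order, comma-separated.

Carpinus, Cedrus, Cricetus, Gallus, Glossina, Homo, Musca, Pongo, Raphanus, Secale, Sinapis, Taxidea, Tremarctos, Urocyon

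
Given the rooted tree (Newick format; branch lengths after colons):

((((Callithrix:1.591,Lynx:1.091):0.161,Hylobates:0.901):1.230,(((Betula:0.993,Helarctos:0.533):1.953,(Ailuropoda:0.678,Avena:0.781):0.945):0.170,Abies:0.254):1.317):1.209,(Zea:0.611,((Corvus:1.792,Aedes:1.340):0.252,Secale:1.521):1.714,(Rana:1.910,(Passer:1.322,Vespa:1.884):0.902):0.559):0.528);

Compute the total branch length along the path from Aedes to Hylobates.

The path runs Aedes → … → MRCA → … → Hylobates; the MRCA is the root of the tree.
Branch lengths along that path: 1.340 + 0.252 + 1.714 + 0.528 + 1.209 + 1.230 + 0.901 = 7.174.

7.174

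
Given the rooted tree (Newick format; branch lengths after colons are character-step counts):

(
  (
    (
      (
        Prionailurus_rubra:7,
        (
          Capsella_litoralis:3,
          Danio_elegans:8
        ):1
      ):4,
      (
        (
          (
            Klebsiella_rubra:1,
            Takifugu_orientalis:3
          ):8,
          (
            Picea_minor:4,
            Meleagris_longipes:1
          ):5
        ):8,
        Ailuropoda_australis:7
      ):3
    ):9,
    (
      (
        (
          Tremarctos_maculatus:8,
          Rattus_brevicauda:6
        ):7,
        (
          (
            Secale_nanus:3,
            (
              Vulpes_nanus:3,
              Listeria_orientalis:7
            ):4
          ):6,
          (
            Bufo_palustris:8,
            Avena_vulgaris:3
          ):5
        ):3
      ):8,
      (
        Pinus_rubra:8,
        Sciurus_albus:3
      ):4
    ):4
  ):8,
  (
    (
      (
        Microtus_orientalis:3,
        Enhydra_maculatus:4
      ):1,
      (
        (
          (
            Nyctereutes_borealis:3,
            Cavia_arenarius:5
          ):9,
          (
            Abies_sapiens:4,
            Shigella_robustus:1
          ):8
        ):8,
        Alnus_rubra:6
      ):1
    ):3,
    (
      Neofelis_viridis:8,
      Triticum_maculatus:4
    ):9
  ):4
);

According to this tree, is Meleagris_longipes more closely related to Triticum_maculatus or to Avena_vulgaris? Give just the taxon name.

The MRCA of Meleagris_longipes and Avena_vulgaris subtends (((Prionailurus_rubra,(Capsella_litoralis,Danio_elegans)),(((Klebsiella_rubra,Takifugu_orientalis),(Picea_minor,Meleagris_longipes)),Ailuropoda_australis)),(((Tremarctos_maculatus,Rattus_brevicauda),((Secale_nanus,(Vulpes_nanus,Listeria_orientalis)),(Bufo_palustris,Avena_vulgaris))),(Pinus_rubra,Sciurus_albus))) (17 taxa).
The MRCA of Meleagris_longipes and Triticum_maculatus is the root, subtending the entire tree (26 taxa).
The first is nested inside the second, so Meleagris_longipes shares a more recent common ancestor with Avena_vulgaris.

Avena_vulgaris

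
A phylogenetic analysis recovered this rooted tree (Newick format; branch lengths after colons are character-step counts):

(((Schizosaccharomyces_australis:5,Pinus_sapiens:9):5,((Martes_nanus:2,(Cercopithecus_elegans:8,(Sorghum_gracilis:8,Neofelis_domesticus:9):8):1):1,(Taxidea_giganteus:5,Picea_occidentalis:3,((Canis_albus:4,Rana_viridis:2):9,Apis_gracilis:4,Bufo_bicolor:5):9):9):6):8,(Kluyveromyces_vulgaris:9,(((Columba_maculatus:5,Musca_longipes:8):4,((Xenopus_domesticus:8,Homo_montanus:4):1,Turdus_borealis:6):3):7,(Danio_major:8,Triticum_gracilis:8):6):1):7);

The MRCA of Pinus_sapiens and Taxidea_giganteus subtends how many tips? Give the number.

The MRCA of Pinus_sapiens and Taxidea_giganteus is the node subtending ((Schizosaccharomyces_australis,Pinus_sapiens),((Martes_nanus,(Cercopithecus_elegans,(Sorghum_gracilis,Neofelis_domesticus))),(Taxidea_giganteus,Picea_occidentalis,((Canis_albus,Rana_viridis),Apis_gracilis,Bufo_bicolor)))).
That clade contains 12 terminal taxa: Apis_gracilis, Bufo_bicolor, Canis_albus, Cercopithecus_elegans, Martes_nanus, Neofelis_domesticus, Picea_occidentalis, Pinus_sapiens, Rana_viridis, Schizosaccharomyces_australis, Sorghum_gracilis, Taxidea_giganteus.

12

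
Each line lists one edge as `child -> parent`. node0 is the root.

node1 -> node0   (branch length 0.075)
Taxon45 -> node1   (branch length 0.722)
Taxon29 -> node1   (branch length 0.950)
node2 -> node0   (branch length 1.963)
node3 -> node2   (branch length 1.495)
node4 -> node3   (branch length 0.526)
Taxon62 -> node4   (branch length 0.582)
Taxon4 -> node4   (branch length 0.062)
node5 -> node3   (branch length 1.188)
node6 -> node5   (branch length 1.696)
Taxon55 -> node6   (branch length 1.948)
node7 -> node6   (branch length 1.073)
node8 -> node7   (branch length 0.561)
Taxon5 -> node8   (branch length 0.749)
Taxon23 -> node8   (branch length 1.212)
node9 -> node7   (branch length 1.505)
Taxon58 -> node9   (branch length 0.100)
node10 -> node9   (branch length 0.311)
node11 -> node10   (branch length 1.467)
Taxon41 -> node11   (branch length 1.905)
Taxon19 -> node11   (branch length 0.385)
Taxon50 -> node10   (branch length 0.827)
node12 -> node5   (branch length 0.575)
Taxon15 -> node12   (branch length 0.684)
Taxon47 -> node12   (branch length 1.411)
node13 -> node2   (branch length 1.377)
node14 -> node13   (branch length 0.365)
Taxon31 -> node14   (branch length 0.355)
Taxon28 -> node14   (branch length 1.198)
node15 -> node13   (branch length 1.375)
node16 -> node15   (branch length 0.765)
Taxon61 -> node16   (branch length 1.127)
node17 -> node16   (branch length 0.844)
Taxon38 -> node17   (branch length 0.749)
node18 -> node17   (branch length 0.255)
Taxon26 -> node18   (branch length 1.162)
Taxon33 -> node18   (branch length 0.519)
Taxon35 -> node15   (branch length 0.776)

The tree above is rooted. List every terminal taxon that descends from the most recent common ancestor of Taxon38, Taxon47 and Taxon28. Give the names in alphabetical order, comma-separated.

Tracing Taxon38: it sits inside (Taxon38,(Taxon26,Taxon33)).
Tracing Taxon47: it sits inside (Taxon15,Taxon47).
Tracing Taxon28: it sits inside (Taxon31,Taxon28).
The smallest clade enclosing all 3 is (((Taxon62,Taxon4),((Taxon55,((Taxon5,Taxon23),(Taxon58,((Taxon41,Taxon19),Taxon50)))),(Taxon15,Taxon47))),((Taxon31,Taxon28),((Taxon61,(Taxon38,(Taxon26,Taxon33))),Taxon35))); the answer is its 18 terminal taxa in alphabetical order.

Taxon15, Taxon19, Taxon23, Taxon26, Taxon28, Taxon31, Taxon33, Taxon35, Taxon38, Taxon4, Taxon41, Taxon47, Taxon5, Taxon50, Taxon55, Taxon58, Taxon61, Taxon62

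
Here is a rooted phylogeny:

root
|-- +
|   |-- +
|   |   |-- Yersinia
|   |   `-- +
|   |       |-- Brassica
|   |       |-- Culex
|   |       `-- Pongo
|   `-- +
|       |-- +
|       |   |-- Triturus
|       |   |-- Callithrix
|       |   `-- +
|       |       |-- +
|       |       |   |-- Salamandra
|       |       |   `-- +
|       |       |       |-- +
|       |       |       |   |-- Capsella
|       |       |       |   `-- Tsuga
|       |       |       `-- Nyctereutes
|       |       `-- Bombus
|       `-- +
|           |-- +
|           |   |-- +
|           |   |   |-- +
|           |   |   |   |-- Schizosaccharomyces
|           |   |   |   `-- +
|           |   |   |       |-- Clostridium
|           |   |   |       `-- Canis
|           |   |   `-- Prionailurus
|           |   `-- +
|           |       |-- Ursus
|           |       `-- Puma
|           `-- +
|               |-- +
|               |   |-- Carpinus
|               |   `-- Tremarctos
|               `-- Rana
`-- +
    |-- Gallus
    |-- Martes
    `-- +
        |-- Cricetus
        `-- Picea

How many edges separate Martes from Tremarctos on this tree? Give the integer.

The MRCA of Martes and Tremarctos is the root of the tree.
From Martes up to that node: 2 branches. From Tremarctos up to the same node: 6 branches. Total: 2 + 6 = 8.

8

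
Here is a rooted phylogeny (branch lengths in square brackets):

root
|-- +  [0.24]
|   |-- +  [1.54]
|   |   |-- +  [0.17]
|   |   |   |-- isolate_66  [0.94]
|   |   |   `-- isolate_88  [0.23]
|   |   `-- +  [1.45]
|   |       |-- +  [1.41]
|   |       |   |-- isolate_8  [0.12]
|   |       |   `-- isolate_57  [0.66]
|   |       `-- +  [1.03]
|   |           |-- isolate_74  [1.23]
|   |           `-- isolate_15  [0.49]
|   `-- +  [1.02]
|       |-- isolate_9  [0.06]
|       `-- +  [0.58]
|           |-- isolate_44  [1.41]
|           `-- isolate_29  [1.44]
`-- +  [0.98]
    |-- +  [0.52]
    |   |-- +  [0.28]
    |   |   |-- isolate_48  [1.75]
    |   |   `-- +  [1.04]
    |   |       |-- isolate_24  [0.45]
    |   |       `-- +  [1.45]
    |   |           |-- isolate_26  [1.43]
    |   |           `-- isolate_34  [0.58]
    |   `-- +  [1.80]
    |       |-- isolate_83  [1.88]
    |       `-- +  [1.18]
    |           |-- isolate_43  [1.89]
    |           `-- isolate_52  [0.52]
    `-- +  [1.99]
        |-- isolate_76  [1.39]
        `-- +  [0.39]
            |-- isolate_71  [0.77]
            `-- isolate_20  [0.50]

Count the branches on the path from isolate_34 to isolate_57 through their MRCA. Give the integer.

11

The MRCA of isolate_34 and isolate_57 is the root of the tree.
From isolate_34 up to that node: 6 branches. From isolate_57 up to the same node: 5 branches. Total: 6 + 5 = 11.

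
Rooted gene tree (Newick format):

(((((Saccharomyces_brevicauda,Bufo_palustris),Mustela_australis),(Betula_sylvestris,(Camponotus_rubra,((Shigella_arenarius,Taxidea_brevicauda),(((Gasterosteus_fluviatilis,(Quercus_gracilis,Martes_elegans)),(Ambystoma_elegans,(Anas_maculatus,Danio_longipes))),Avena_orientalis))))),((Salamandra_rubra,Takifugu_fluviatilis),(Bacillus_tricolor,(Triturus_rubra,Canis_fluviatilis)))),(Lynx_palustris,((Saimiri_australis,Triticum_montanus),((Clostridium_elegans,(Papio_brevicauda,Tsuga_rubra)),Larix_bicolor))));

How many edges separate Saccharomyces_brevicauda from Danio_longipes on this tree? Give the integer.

11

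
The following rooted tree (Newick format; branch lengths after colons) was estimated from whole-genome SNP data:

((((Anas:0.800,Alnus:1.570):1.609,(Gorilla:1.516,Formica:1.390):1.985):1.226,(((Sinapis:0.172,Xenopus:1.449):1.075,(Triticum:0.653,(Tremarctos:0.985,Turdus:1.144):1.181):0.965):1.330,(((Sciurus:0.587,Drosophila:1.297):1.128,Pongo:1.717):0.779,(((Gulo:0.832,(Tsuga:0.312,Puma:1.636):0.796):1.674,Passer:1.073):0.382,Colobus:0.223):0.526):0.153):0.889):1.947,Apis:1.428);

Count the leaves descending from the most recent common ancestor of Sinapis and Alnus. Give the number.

The MRCA of Sinapis and Alnus is the node subtending (((Anas,Alnus),(Gorilla,Formica)),(((Sinapis,Xenopus),(Triticum,(Tremarctos,Turdus))),(((Sciurus,Drosophila),Pongo),(((Gulo,(Tsuga,Puma)),Passer),Colobus)))).
That clade contains 17 terminal taxa: Alnus, Anas, Colobus, Drosophila, Formica, Gorilla, Gulo, Passer, Pongo, Puma, Sciurus, Sinapis, Tremarctos, Triticum, Tsuga, Turdus, Xenopus.

17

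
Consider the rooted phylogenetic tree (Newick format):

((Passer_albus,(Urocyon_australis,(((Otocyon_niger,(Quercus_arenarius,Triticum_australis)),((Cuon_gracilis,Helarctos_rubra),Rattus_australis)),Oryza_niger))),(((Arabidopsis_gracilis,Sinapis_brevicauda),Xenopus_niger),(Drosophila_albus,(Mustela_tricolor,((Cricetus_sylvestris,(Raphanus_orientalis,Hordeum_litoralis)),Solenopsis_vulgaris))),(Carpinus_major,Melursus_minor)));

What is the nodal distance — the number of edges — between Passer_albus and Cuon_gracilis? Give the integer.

7

The MRCA of Passer_albus and Cuon_gracilis is the node subtending (Passer_albus,(Urocyon_australis,(((Otocyon_niger,(Quercus_arenarius,Triticum_australis)),((Cuon_gracilis,Helarctos_rubra),Rattus_australis)),Oryza_niger))).
From Passer_albus up to that node: 1 branch. From Cuon_gracilis up to the same node: 6 branches. Total: 1 + 6 = 7.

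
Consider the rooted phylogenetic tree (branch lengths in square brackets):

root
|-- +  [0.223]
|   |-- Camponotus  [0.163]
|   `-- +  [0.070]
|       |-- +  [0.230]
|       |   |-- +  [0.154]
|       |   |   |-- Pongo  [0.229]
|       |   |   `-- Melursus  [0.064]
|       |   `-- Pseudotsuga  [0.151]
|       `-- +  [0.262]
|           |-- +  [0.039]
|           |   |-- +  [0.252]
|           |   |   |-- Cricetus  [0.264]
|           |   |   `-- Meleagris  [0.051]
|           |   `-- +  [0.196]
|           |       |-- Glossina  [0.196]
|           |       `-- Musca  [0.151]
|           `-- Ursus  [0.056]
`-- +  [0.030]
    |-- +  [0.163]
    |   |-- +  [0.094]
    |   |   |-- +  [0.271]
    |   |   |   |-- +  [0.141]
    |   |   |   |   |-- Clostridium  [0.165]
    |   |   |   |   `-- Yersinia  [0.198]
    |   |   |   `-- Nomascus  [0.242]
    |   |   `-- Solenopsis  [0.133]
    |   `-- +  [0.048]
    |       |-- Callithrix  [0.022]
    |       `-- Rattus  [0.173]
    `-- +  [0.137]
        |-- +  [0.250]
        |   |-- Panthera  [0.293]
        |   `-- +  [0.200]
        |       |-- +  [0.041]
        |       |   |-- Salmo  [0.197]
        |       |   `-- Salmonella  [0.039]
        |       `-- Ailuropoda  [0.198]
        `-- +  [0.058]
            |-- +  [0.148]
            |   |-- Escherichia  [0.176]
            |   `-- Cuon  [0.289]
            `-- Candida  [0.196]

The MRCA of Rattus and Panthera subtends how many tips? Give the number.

13

The MRCA of Rattus and Panthera is the node subtending (((((Clostridium,Yersinia),Nomascus),Solenopsis),(Callithrix,Rattus)),((Panthera,((Salmo,Salmonella),Ailuropoda)),((Escherichia,Cuon),Candida))).
That clade contains 13 terminal taxa: Ailuropoda, Callithrix, Candida, Clostridium, Cuon, Escherichia, Nomascus, Panthera, Rattus, Salmo, Salmonella, Solenopsis, Yersinia.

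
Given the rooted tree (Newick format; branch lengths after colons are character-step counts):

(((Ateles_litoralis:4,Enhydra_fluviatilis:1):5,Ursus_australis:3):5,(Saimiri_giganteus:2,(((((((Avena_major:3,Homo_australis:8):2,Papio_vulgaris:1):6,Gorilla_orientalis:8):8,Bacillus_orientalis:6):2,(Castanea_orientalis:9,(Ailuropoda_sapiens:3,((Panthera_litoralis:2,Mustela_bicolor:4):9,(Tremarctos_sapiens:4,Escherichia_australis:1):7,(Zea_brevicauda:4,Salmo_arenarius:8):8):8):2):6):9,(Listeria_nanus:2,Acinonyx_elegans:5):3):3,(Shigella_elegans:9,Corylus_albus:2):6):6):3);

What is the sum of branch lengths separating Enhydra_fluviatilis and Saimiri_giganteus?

The path runs Enhydra_fluviatilis → … → MRCA → … → Saimiri_giganteus; the MRCA is the root of the tree.
Branch lengths along that path: 1 + 5 + 5 + 3 + 2 = 16.

16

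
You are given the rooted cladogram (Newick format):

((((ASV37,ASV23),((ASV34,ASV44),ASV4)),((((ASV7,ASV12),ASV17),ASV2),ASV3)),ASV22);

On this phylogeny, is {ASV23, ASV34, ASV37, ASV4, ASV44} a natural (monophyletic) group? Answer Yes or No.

The most recent common ancestor of these taxa subtends ((ASV37,ASV23),((ASV34,ASV44),ASV4)).
That clade has exactly 5 tips — every listed taxon and nothing else — so the group is monophyletic.

Yes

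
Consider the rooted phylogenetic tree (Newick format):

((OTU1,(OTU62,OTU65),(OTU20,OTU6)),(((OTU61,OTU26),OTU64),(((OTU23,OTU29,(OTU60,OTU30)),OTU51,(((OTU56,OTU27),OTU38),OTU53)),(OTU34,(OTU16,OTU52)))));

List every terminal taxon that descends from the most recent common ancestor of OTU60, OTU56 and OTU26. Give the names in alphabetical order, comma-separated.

Tracing OTU60: it sits inside (OTU60,OTU30).
Tracing OTU56: it sits inside (OTU56,OTU27).
Tracing OTU26: it sits inside (OTU61,OTU26).
The smallest clade enclosing all 3 is (((OTU61,OTU26),OTU64),(((OTU23,OTU29,(OTU60,OTU30)),OTU51,(((OTU56,OTU27),OTU38),OTU53)),(OTU34,(OTU16,OTU52)))); the answer is its 15 terminal taxa in alphabetical order.

OTU16, OTU23, OTU26, OTU27, OTU29, OTU30, OTU34, OTU38, OTU51, OTU52, OTU53, OTU56, OTU60, OTU61, OTU64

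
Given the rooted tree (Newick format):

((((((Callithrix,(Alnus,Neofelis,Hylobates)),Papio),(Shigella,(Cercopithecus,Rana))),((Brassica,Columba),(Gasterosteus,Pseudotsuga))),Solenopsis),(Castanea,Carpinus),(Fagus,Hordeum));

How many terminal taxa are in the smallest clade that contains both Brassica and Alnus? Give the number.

12

The MRCA of Brassica and Alnus is the node subtending ((((Callithrix,(Alnus,Neofelis,Hylobates)),Papio),(Shigella,(Cercopithecus,Rana))),((Brassica,Columba),(Gasterosteus,Pseudotsuga))).
That clade contains 12 terminal taxa: Alnus, Brassica, Callithrix, Cercopithecus, Columba, Gasterosteus, Hylobates, Neofelis, Papio, Pseudotsuga, Rana, Shigella.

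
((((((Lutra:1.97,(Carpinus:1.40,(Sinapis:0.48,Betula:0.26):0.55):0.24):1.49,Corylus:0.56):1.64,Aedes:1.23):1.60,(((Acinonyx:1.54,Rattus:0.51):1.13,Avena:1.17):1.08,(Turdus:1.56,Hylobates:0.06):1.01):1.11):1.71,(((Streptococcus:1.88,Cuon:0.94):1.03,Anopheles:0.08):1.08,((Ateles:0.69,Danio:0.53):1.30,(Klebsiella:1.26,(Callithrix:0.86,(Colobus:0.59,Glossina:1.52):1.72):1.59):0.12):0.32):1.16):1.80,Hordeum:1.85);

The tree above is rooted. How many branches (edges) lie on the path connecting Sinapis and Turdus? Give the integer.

The MRCA of Sinapis and Turdus is the node subtending ((((Lutra,(Carpinus,(Sinapis,Betula))),Corylus),Aedes),(((Acinonyx,Rattus),Avena),(Turdus,Hylobates))).
From Sinapis up to that node: 6 branches. From Turdus up to the same node: 3 branches. Total: 6 + 3 = 9.

9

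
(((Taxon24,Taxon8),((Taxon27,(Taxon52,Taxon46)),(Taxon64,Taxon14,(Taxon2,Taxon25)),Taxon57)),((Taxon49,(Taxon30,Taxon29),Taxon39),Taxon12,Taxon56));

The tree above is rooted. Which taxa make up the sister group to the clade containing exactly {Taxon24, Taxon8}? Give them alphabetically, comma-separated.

Taxon14, Taxon2, Taxon25, Taxon27, Taxon46, Taxon52, Taxon57, Taxon64

The clade containing exactly {Taxon24, Taxon8} attaches to the tree at the node subtending ((Taxon24,Taxon8),((Taxon27,(Taxon52,Taxon46)),(Taxon64,Taxon14,(Taxon2,Taxon25)),Taxon57)).
The other lineage descending from that same node — the sister group — is ((Taxon27,(Taxon52,Taxon46)),(Taxon64,Taxon14,(Taxon2,Taxon25)),Taxon57); its 8 tips in alphabetical order are the answer.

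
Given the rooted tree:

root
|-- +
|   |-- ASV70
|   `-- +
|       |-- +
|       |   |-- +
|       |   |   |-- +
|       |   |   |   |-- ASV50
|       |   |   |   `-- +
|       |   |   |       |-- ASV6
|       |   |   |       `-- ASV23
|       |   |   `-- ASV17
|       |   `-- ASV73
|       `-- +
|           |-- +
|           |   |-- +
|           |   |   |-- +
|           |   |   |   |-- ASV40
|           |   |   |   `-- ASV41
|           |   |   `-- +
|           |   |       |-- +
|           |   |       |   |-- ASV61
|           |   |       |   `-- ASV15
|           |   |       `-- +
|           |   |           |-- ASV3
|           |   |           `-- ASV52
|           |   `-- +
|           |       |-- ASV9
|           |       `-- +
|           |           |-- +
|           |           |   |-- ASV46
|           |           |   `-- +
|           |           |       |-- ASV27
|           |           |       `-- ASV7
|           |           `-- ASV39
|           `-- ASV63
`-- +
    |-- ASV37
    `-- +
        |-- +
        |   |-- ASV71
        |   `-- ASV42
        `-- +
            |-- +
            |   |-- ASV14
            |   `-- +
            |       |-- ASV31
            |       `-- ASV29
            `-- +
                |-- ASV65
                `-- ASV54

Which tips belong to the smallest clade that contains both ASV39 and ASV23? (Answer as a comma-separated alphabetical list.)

ASV15, ASV17, ASV23, ASV27, ASV3, ASV39, ASV40, ASV41, ASV46, ASV50, ASV52, ASV6, ASV61, ASV63, ASV7, ASV73, ASV9

Tracing ASV39: it sits inside ((ASV46,(ASV27,ASV7)),ASV39).
Tracing ASV23: it sits inside (ASV6,ASV23).
The smallest clade enclosing both is ((((ASV50,(ASV6,ASV23)),ASV17),ASV73),((((ASV40,ASV41),((ASV61,ASV15),(ASV3,ASV52))),(ASV9,((ASV46,(ASV27,ASV7)),ASV39))),ASV63)); the answer is its 17 terminal taxa in alphabetical order.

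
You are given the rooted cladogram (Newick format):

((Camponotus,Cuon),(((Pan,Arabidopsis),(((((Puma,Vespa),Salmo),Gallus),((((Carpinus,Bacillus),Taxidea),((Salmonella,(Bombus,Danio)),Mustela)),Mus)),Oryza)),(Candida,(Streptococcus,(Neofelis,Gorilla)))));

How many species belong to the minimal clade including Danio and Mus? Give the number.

The MRCA of Danio and Mus is the node subtending ((((Carpinus,Bacillus),Taxidea),((Salmonella,(Bombus,Danio)),Mustela)),Mus).
That clade contains 8 terminal taxa: Bacillus, Bombus, Carpinus, Danio, Mus, Mustela, Salmonella, Taxidea.

8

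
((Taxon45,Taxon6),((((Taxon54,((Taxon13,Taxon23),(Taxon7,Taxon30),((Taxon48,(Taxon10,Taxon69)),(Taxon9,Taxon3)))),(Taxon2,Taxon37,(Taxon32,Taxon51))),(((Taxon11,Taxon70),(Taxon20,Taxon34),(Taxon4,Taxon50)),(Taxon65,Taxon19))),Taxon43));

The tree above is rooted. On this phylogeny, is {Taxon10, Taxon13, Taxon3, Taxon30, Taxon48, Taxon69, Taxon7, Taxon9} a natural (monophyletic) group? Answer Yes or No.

The MRCA of the listed taxa subtends ((Taxon13,Taxon23),(Taxon7,Taxon30),((Taxon48,(Taxon10,Taxon69)),(Taxon9,Taxon3))).
That clade also contains Taxon23, which is not in the proposed group, so the group is not monophyletic.

No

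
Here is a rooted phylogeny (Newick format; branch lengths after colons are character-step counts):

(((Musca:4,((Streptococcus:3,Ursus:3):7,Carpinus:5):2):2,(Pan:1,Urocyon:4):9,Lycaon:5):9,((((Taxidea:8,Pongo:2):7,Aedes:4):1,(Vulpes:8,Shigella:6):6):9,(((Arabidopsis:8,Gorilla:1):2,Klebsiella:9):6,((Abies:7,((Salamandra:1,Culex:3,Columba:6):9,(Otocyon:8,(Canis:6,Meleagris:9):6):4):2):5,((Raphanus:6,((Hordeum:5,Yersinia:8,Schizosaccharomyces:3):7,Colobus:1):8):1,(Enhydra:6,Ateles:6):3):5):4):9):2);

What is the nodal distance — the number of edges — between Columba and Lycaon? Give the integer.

The MRCA of Columba and Lycaon is the root of the tree.
From Columba up to that node: 7 branches. From Lycaon up to the same node: 2 branches. Total: 7 + 2 = 9.

9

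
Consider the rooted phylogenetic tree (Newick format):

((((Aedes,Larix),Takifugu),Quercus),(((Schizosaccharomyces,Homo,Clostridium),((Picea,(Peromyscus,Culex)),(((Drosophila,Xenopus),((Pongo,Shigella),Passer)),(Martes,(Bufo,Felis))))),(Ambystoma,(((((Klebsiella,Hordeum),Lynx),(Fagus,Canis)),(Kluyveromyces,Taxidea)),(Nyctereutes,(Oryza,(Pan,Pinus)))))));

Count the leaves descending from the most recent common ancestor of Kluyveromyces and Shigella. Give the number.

The MRCA of Kluyveromyces and Shigella is the node subtending (((Schizosaccharomyces,Homo,Clostridium),((Picea,(Peromyscus,Culex)),(((Drosophila,Xenopus),((Pongo,Shigella),Passer)),(Martes,(Bufo,Felis))))),(Ambystoma,(((((Klebsiella,Hordeum),Lynx),(Fagus,Canis)),(Kluyveromyces,Taxidea)),(Nyctereutes,(Oryza,(Pan,Pinus)))))).
That clade contains 26 terminal taxa: Ambystoma, Bufo, Canis, Clostridium, Culex, Drosophila, Fagus, Felis, Homo, Hordeum, Klebsiella, Kluyveromyces, Lynx, Martes, Nyctereutes, Oryza, Pan, Passer, Peromyscus, Picea, Pinus, Pongo, Schizosaccharomyces, Shigella, Taxidea, Xenopus.

26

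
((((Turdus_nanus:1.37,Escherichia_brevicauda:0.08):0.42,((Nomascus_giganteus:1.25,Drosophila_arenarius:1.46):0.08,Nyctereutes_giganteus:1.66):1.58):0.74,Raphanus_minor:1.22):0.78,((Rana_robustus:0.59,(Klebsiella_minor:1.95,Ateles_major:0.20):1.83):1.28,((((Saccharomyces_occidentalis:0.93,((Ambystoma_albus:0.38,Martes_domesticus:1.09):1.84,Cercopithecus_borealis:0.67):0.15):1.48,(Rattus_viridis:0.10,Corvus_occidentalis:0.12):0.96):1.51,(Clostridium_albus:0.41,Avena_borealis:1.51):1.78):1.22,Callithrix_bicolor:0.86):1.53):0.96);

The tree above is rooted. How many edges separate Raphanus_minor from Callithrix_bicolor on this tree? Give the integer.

The MRCA of Raphanus_minor and Callithrix_bicolor is the root of the tree.
From Raphanus_minor up to that node: 2 branches. From Callithrix_bicolor up to the same node: 3 branches. Total: 2 + 3 = 5.

5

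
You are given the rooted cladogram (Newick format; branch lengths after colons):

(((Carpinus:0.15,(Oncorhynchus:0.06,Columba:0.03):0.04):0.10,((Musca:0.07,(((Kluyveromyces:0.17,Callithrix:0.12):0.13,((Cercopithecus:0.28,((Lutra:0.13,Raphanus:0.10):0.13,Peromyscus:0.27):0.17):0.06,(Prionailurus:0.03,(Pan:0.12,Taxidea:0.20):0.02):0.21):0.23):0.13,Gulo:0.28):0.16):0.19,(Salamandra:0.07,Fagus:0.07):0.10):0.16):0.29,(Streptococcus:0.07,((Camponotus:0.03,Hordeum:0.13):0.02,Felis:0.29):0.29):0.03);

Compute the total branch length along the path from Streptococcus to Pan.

The path runs Streptococcus → … → MRCA → … → Pan; the MRCA is the root of the tree.
Branch lengths along that path: 0.07 + 0.03 + 0.29 + 0.16 + 0.19 + 0.16 + 0.13 + 0.23 + 0.21 + 0.02 + 0.12 = 1.61.

1.61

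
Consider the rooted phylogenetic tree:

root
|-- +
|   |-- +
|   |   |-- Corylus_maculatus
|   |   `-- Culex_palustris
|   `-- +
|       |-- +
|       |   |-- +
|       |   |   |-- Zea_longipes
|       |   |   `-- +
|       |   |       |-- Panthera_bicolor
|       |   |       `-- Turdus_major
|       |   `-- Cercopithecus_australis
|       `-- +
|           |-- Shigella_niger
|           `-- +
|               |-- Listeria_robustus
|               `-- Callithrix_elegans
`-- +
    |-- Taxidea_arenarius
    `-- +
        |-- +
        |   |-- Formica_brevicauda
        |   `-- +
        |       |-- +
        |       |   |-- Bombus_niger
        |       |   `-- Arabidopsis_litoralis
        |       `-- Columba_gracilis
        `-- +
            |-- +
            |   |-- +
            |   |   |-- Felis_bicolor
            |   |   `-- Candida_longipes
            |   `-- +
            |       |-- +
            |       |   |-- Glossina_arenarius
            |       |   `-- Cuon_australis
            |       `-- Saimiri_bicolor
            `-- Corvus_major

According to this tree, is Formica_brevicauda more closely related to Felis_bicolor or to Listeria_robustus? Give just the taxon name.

The MRCA of Formica_brevicauda and Felis_bicolor subtends ((Formica_brevicauda,((Bombus_niger,Arabidopsis_litoralis),Columba_gracilis)),(((Felis_bicolor,Candida_longipes),((Glossina_arenarius,Cuon_australis),Saimiri_bicolor)),Corvus_major)) (10 taxa).
The MRCA of Formica_brevicauda and Listeria_robustus is the root, subtending the entire tree (20 taxa).
The first is nested inside the second, so Formica_brevicauda shares a more recent common ancestor with Felis_bicolor.

Felis_bicolor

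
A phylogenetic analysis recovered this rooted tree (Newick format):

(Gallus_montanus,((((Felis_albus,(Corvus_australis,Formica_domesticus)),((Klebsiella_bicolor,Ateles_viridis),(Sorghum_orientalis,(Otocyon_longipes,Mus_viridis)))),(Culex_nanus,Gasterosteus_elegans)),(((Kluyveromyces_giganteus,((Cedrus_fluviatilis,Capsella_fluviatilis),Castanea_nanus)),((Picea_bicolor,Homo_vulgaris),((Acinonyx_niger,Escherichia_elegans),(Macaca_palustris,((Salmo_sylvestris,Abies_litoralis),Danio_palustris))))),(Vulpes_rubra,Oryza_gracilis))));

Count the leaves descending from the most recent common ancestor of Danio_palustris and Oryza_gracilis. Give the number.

The MRCA of Danio_palustris and Oryza_gracilis is the node subtending (((Kluyveromyces_giganteus,((Cedrus_fluviatilis,Capsella_fluviatilis),Castanea_nanus)),((Picea_bicolor,Homo_vulgaris),((Acinonyx_niger,Escherichia_elegans),(Macaca_palustris,((Salmo_sylvestris,Abies_litoralis),Danio_palustris))))),(Vulpes_rubra,Oryza_gracilis)).
That clade contains 14 terminal taxa: Abies_litoralis, Acinonyx_niger, Capsella_fluviatilis, Castanea_nanus, Cedrus_fluviatilis, Danio_palustris, Escherichia_elegans, Homo_vulgaris, Kluyveromyces_giganteus, Macaca_palustris, Oryza_gracilis, Picea_bicolor, Salmo_sylvestris, Vulpes_rubra.

14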